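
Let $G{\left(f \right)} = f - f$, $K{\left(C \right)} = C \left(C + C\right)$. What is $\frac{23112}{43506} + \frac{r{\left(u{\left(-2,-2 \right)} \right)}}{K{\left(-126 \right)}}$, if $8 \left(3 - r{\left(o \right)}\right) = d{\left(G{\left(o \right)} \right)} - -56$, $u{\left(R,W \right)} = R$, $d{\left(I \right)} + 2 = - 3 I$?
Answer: $\frac{54347339}{102326112} \approx 0.53112$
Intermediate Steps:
$K{\left(C \right)} = 2 C^{2}$ ($K{\left(C \right)} = C 2 C = 2 C^{2}$)
$G{\left(f \right)} = 0$
$d{\left(I \right)} = -2 - 3 I$
$r{\left(o \right)} = - \frac{15}{4}$ ($r{\left(o \right)} = 3 - \frac{\left(-2 - 0\right) - -56}{8} = 3 - \frac{\left(-2 + 0\right) + 56}{8} = 3 - \frac{-2 + 56}{8} = 3 - \frac{27}{4} = - \frac{15}{4}$)
$\frac{23112}{43506} + \frac{r{\left(u{\left(-2,-2 \right)} \right)}}{K{\left(-126 \right)}} = \frac{23112}{43506} - \frac{15}{4 \cdot 2 \left(-126\right)^{2}} = 23112 \cdot \frac{1}{43506} - \frac{15}{4 \cdot 2 \cdot 15876} = \frac{1284}{2417} - \frac{15}{4 \cdot 31752} = \frac{1284}{2417} - \frac{5}{42336} = \frac{54347339}{102326112}$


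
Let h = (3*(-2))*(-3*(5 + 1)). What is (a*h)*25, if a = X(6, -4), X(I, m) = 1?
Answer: 2700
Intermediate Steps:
a = 1
h = 108 (h = -(-18)*6 = -6*(-18) = 108)
(a*h)*25 = (1*108)*25 = 108*25 = 2700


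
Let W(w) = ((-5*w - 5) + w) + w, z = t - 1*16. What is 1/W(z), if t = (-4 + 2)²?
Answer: 1/31 ≈ 0.032258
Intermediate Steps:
t = 4 (t = (-2)² = 4)
z = -12 (z = 4 - 1*16 = 4 - 16 = -12)
W(w) = -5 - 3*w (W(w) = ((-5 - 5*w) + w) + w = (-5 - 4*w) + w = -5 - 3*w)
1/W(z) = 1/(-5 - 3*(-12)) = 1/(-5 + 36) = 1/31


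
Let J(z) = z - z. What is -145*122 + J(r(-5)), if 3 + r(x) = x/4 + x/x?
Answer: -17690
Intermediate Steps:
r(x) = -2 + x/4 (r(x) = -3 + (x/4 + x/x) = -3 + (x*(¼) + 1) = -3 + (x/4 + 1) = -3 + (1 + x/4) = -2 + x/4)
J(z) = 0
-145*122 + J(r(-5)) = -145*122 + 0 = -17690 + 0 = -17690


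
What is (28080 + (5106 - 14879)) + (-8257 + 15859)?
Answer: 25909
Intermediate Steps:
(28080 + (5106 - 14879)) + (-8257 + 15859) = (28080 - 9773) + 7602 = 18307 + 7602 = 25909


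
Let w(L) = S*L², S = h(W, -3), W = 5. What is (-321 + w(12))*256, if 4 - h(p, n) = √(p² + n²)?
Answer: 65280 - 36864*√34 ≈ -1.4967e+5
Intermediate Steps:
h(p, n) = 4 - √(n² + p²) (h(p, n) = 4 - √(p² + n²) = 4 - √(n² + p²))
S = 4 - √34 (S = 4 - √((-3)² + 5²) = 4 - √(9 + 25) = 4 - √34 ≈ -1.8310)
w(L) = L²*(4 - √34) (w(L) = (4 - √34)*L² = L²*(4 - √34))
(-321 + w(12))*256 = (-321 + 12²*(4 - √34))*256 = (-321 + 144*(4 - √34))*256 = (-321 + (576 - 144*√34))*256 = (255 - 144*√34)*256 = 65280 - 36864*√34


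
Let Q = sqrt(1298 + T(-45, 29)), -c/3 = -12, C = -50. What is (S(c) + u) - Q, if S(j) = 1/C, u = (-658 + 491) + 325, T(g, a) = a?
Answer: 7899/50 - sqrt(1327) ≈ 121.55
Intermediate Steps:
c = 36 (c = -3*(-12) = 36)
u = 158 (u = -167 + 325 = 158)
S(j) = -1/50 (S(j) = 1/(-50) = -1/50)
Q = sqrt(1327) (Q = sqrt(1298 + 29) = sqrt(1327) ≈ 36.428)
(S(c) + u) - Q = (-1/50 + 158) - sqrt(1327) = 7899/50 - sqrt(1327)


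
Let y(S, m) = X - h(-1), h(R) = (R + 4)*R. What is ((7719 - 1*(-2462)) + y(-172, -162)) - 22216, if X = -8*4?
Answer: -12064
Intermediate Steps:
X = -32
h(R) = R*(4 + R) (h(R) = (4 + R)*R = R*(4 + R))
y(S, m) = -29 (y(S, m) = -32 - (-1)*(4 - 1) = -32 - (-1)*3 = -32 - 1*(-3) = -32 + 3 = -29)
((7719 - 1*(-2462)) + y(-172, -162)) - 22216 = ((7719 - 1*(-2462)) - 29) - 22216 = ((7719 + 2462) - 29) - 22216 = (10181 - 29) - 22216 = 10152 - 22216 = -12064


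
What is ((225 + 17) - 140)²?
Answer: 10404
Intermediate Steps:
((225 + 17) - 140)² = (242 - 140)² = 102² = 10404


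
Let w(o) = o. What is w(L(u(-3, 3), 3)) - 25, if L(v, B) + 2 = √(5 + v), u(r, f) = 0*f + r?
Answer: -27 + √2 ≈ -25.586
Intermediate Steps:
u(r, f) = r (u(r, f) = 0 + r = r)
L(v, B) = -2 + √(5 + v)
w(L(u(-3, 3), 3)) - 25 = (-2 + √(5 - 3)) - 25 = (-2 + √2) - 25 = -27 + √2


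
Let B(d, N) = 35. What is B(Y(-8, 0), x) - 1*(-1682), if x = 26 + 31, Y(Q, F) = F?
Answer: 1717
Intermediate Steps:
x = 57
B(Y(-8, 0), x) - 1*(-1682) = 35 - 1*(-1682) = 35 + 1682 = 1717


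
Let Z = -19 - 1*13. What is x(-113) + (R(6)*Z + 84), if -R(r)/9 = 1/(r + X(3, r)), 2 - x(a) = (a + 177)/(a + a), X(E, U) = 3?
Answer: 13366/113 ≈ 118.28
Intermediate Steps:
Z = -32 (Z = -19 - 13 = -32)
x(a) = 2 - (177 + a)/(2*a) (x(a) = 2 - (a + 177)/(a + a) = 2 - (177 + a)/(2*a))
R(r) = -9/(3 + r) (R(r) = -9/(r + 3) = -9/(3 + r))
x(-113) + (R(6)*Z + 84) = (3/2)*(-59 - 113)/(-113) + (-9/(3 + 6)*(-32) + 84) = (3/2)*(-1/113)*(-172) + (-9/9*(-32) + 84) = 258/113 + (-9*⅑*(-32) + 84) = 258/113 + (-1*(-32) + 84) = 258/113 + (32 + 84) = 258/113 + 116 = 13366/113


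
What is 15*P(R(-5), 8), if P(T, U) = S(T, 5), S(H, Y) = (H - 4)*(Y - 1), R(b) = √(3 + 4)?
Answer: -240 + 60*√7 ≈ -81.255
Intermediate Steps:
R(b) = √7
S(H, Y) = (-1 + Y)*(-4 + H) (S(H, Y) = (-4 + H)*(-1 + Y) = (-1 + Y)*(-4 + H))
P(T, U) = -16 + 4*T (P(T, U) = 4 - T - 4*5 + T*5 = 4 - T - 20 + 5*T = -16 + 4*T)
15*P(R(-5), 8) = 15*(-16 + 4*√7) = -240 + 60*√7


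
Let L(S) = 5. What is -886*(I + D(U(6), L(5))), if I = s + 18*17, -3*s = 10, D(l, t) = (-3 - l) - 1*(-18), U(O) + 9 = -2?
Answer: -873596/3 ≈ -2.9120e+5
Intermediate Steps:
U(O) = -11 (U(O) = -9 - 2 = -11)
D(l, t) = 15 - l (D(l, t) = (-3 - l) + 18 = 15 - l)
s = -10/3 (s = -1/3*10 = -10/3 ≈ -3.3333)
I = 908/3 (I = -10/3 + 18*17 = -10/3 + 306 = 908/3 ≈ 302.67)
-886*(I + D(U(6), L(5))) = -886*(908/3 + (15 - 1*(-11))) = -886*(908/3 + (15 + 11)) = -886*(908/3 + 26) = -886*986/3 = -873596/3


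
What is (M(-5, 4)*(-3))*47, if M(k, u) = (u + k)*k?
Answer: -705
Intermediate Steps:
M(k, u) = k*(k + u) (M(k, u) = (k + u)*k = k*(k + u))
(M(-5, 4)*(-3))*47 = (-5*(-5 + 4)*(-3))*47 = (-5*(-1)*(-3))*47 = (5*(-3))*47 = -15*47 = -705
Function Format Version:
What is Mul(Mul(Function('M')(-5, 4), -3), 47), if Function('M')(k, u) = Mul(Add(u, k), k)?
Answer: -705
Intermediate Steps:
Function('M')(k, u) = Mul(k, Add(k, u)) (Function('M')(k, u) = Mul(Add(k, u), k) = Mul(k, Add(k, u)))
Mul(Mul(Function('M')(-5, 4), -3), 47) = Mul(Mul(Mul(-5, Add(-5, 4)), -3), 47) = Mul(Mul(Mul(-5, -1), -3), 47) = Mul(Mul(5, -3), 47) = Mul(-15, 47) = -705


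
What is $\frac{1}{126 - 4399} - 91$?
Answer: $- \frac{388844}{4273} \approx -91.0$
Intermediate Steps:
$\frac{1}{126 - 4399} - 91 = \frac{1}{-4273} - 91 = - \frac{1}{4273} - 91 = - \frac{388844}{4273}$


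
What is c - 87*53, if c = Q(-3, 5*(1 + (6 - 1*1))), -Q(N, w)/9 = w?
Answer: -4881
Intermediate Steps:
Q(N, w) = -9*w
c = -270 (c = -45*(1 + (6 - 1*1)) = -45*(1 + (6 - 1)) = -45*(1 + 5) = -45*6 = -9*30 = -270)
c - 87*53 = -270 - 87*53 = -270 - 4611 = -4881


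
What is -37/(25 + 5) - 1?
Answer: -67/30 ≈ -2.2333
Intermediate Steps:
-37/(25 + 5) - 1 = -37/30 - 1 = -67/30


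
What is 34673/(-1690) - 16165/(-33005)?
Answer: -223412703/11155690 ≈ -20.027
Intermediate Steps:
34673/(-1690) - 16165/(-33005) = 34673*(-1/1690) - 16165*(-1/33005) = -34673/1690 + 3233/6601 = -223412703/11155690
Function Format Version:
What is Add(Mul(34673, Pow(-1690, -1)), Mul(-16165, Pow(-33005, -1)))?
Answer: Rational(-223412703, 11155690) ≈ -20.027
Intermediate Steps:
Add(Mul(34673, Pow(-1690, -1)), Mul(-16165, Pow(-33005, -1))) = Add(Mul(34673, Rational(-1, 1690)), Mul(-16165, Rational(-1, 33005))) = Add(Rational(-34673, 1690), Rational(3233, 6601)) = Rational(-223412703, 11155690)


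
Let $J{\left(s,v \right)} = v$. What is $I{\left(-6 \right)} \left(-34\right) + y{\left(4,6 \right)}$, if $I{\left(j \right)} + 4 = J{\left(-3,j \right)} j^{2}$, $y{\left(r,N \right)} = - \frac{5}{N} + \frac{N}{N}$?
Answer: $\frac{44881}{6} \approx 7480.2$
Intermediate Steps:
$y{\left(r,N \right)} = 1 - \frac{5}{N}$ ($y{\left(r,N \right)} = - \frac{5}{N} + 1 = 1 - \frac{5}{N}$)
$I{\left(j \right)} = -4 + j^{3}$ ($I{\left(j \right)} = -4 + j j^{2} = -4 + j^{3}$)
$I{\left(-6 \right)} \left(-34\right) + y{\left(4,6 \right)} = \left(-4 + \left(-6\right)^{3}\right) \left(-34\right) + \frac{-5 + 6}{6} = \left(-4 - 216\right) \left(-34\right) + \frac{1}{6} \cdot 1 = \left(-220\right) \left(-34\right) + \frac{1}{6} = 7480 + \frac{1}{6} = \frac{44881}{6}$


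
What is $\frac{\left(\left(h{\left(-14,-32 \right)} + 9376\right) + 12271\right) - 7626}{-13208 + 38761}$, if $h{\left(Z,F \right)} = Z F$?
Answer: $\frac{14469}{25553} \approx 0.56623$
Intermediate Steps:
$h{\left(Z,F \right)} = F Z$
$\frac{\left(\left(h{\left(-14,-32 \right)} + 9376\right) + 12271\right) - 7626}{-13208 + 38761} = \frac{\left(\left(\left(-32\right) \left(-14\right) + 9376\right) + 12271\right) - 7626}{-13208 + 38761} = \frac{\left(\left(448 + 9376\right) + 12271\right) - 7626}{25553} = \left(\left(9824 + 12271\right) - 7626\right) \frac{1}{25553} = \left(22095 - 7626\right) \frac{1}{25553} = 14469 \cdot \frac{1}{25553} = \frac{14469}{25553}$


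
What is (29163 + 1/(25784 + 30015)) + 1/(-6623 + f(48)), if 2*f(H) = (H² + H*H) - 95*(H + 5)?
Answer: 22249611160576/762939727 ≈ 29163.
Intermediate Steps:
f(H) = -475/2 + H² - 95*H/2 (f(H) = ((H² + H*H) - 95*(H + 5))/2 = ((H² + H²) - 95*(5 + H))/2 = (2*H² + (-475 - 95*H))/2 = (-475 - 95*H + 2*H²)/2 = -475/2 + H² - 95*H/2)
(29163 + 1/(25784 + 30015)) + 1/(-6623 + f(48)) = (29163 + 1/(25784 + 30015)) + 1/(-6623 + (-475/2 + 48² - 95/2*48)) = (29163 + 1/55799) + 1/(-6623 + (-475/2 + 2304 - 2280)) = (29163 + 1/55799) + 1/(-6623 - 427/2) = 1627266238/55799 + 1/(-13673/2) = 1627266238/55799 - 2/13673 = 22249611160576/762939727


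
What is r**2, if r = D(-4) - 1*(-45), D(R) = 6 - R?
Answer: 3025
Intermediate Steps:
r = 55 (r = (6 - 1*(-4)) - 1*(-45) = (6 + 4) + 45 = 10 + 45 = 55)
r**2 = 55**2 = 3025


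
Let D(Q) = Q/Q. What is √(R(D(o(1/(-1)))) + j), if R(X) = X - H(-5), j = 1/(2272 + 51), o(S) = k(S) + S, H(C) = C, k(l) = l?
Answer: √32380297/2323 ≈ 2.4496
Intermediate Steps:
o(S) = 2*S (o(S) = S + S = 2*S)
j = 1/2323 ≈ 0.00043048
D(Q) = 1
R(X) = 5 + X (R(X) = X - 1*(-5) = X + 5 = 5 + X)
√(R(D(o(1/(-1)))) + j) = √((5 + 1) + 1/2323) = √(6 + 1/2323) = √(13939/2323) = √32380297/2323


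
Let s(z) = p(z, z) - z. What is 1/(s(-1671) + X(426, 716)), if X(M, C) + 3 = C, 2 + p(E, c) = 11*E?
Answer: -1/15999 ≈ -6.2504e-5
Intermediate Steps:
p(E, c) = -2 + 11*E
X(M, C) = -3 + C
s(z) = -2 + 10*z (s(z) = (-2 + 11*z) - z = -2 + 10*z)
1/(s(-1671) + X(426, 716)) = 1/((-2 + 10*(-1671)) + (-3 + 716)) = 1/((-2 - 16710) + 713) = 1/(-16712 + 713) = 1/(-15999) = -1/15999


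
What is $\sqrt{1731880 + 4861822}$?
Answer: $\sqrt{6593702} \approx 2567.8$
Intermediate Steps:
$\sqrt{1731880 + 4861822} = \sqrt{6593702}$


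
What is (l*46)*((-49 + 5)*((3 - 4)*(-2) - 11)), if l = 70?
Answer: 1275120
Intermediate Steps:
(l*46)*((-49 + 5)*((3 - 4)*(-2) - 11)) = (70*46)*((-49 + 5)*((3 - 4)*(-2) - 11)) = 3220*(-44*(-1*(-2) - 11)) = 3220*(-44*(2 - 11)) = 3220*(-44*(-9)) = 3220*396 = 1275120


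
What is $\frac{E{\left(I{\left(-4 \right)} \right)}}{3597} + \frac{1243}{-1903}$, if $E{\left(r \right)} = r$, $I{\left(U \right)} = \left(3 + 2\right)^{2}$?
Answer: $- \frac{402136}{622281} \approx -0.64623$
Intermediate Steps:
$I{\left(U \right)} = 25$ ($I{\left(U \right)} = 5^{2} = 25$)
$\frac{E{\left(I{\left(-4 \right)} \right)}}{3597} + \frac{1243}{-1903} = \frac{25}{3597} + \frac{1243}{-1903} = 25 \cdot \frac{1}{3597} + 1243 \left(- \frac{1}{1903}\right) = \frac{25}{3597} - \frac{113}{173} = - \frac{402136}{622281}$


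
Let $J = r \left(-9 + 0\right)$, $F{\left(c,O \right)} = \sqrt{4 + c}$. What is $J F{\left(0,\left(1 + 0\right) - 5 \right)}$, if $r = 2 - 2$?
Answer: $0$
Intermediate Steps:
$r = 0$
$J = 0$ ($J = 0 \left(-9 + 0\right) = 0 \left(-9\right) = 0$)
$J F{\left(0,\left(1 + 0\right) - 5 \right)} = 0 \sqrt{4 + 0} = 0 \sqrt{4} = 0 \cdot 2 = 0$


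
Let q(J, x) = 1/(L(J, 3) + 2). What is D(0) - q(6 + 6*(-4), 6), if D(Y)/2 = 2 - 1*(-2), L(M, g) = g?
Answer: 39/5 ≈ 7.8000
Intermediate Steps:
D(Y) = 8 (D(Y) = 2*(2 - 1*(-2)) = 2*(2 + 2) = 2*4 = 8)
q(J, x) = ⅕ (q(J, x) = 1/(3 + 2) = 1/5 = ⅕)
D(0) - q(6 + 6*(-4), 6) = 8 - 1*⅕ = 8 - ⅕ = 39/5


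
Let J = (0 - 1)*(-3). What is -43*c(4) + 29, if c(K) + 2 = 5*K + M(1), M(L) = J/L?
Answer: -874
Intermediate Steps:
J = 3 (J = -1*(-3) = 3)
M(L) = 3/L
c(K) = 1 + 5*K (c(K) = -2 + (5*K + 3/1) = -2 + (5*K + 3*1) = -2 + (5*K + 3) = -2 + (3 + 5*K) = 1 + 5*K)
-43*c(4) + 29 = -43*(1 + 5*4) + 29 = -43*(1 + 20) + 29 = -43*21 + 29 = -903 + 29 = -874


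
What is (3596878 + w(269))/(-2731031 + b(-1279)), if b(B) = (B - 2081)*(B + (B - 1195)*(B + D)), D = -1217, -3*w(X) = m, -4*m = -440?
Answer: -10790524/62240349093 ≈ -0.00017337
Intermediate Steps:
m = 110 (m = -¼*(-440) = 110)
w(X) = -110/3 (w(X) = -⅓*110 = -110/3)
b(B) = (-2081 + B)*(B + (-1217 + B)*(-1195 + B)) (b(B) = (B - 2081)*(B + (B - 1195)*(B - 1217)) = (-2081 + B)*(B + (-1195 + B)*(-1217 + B)) = (-2081 + B)*(B + (-1217 + B)*(-1195 + B)))
(3596878 + w(269))/(-2731031 + b(-1279)) = (3596878 - 110/3)/(-2731031 + (-3026429515 + (-1279)³ - 4492*(-1279)² + 6471606*(-1279))) = 10790524/(3*(-2731031 + (-3026429515 - 2092240639 - 4492*1635841 - 8277184074))) = 10790524/(3*(-2731031 + (-3026429515 - 2092240639 - 7348197772 - 8277184074))) = 10790524/(3*(-2731031 - 20744052000)) = (10790524/3)/(-20746783031) = (10790524/3)*(-1/20746783031) = -10790524/62240349093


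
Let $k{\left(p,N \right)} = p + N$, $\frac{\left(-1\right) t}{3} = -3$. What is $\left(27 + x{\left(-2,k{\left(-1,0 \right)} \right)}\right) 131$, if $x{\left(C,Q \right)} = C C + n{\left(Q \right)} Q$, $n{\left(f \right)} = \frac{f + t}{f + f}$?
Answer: $4585$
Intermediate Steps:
$t = 9$ ($t = \left(-3\right) \left(-3\right) = 9$)
$k{\left(p,N \right)} = N + p$
$n{\left(f \right)} = \frac{9 + f}{2 f}$ ($n{\left(f \right)} = \frac{f + 9}{f + f} = \frac{9 + f}{2 f}$)
$x{\left(C,Q \right)} = \frac{9}{2} + C^{2} + \frac{Q}{2}$ ($x{\left(C,Q \right)} = C C + \frac{9 + Q}{2 Q} Q = C^{2} + \left(\frac{9}{2} + \frac{Q}{2}\right) = \frac{9}{2} + C^{2} + \frac{Q}{2}$)
$\left(27 + x{\left(-2,k{\left(-1,0 \right)} \right)}\right) 131 = \left(27 + \left(\frac{9}{2} + \left(-2\right)^{2} + \frac{0 - 1}{2}\right)\right) 131 = \left(27 + \left(\frac{9}{2} + 4 + \frac{1}{2} \left(-1\right)\right)\right) 131 = \left(27 + \left(\frac{9}{2} + 4 - \frac{1}{2}\right)\right) 131 = \left(27 + 8\right) 131 = 35 \cdot 131 = 4585$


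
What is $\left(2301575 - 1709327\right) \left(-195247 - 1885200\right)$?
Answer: $-1232140574856$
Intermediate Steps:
$\left(2301575 - 1709327\right) \left(-195247 - 1885200\right) = 592248 \left(-2080447\right) = -1232140574856$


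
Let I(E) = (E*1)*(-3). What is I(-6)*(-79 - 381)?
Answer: -8280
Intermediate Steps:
I(E) = -3*E (I(E) = E*(-3) = -3*E)
I(-6)*(-79 - 381) = (-3*(-6))*(-79 - 381) = 18*(-460) = -8280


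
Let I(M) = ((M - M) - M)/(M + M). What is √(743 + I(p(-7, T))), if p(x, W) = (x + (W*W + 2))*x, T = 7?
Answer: 3*√330/2 ≈ 27.249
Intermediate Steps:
p(x, W) = x*(2 + x + W²) (p(x, W) = (x + (W² + 2))*x = (x + (2 + W²))*x = (2 + x + W²)*x = x*(2 + x + W²))
I(M) = -½ (I(M) = (0 - M)/((2*M)) = (-M)*(1/(2*M)) = -½)
√(743 + I(p(-7, T))) = √(743 - ½) = √(1485/2) = 3*√330/2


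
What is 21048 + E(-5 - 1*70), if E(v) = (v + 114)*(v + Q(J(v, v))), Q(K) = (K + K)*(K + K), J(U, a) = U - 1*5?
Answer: 1016523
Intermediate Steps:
J(U, a) = -5 + U (J(U, a) = U - 5 = -5 + U)
Q(K) = 4*K² (Q(K) = (2*K)*(2*K) = 4*K²)
E(v) = (114 + v)*(v + 4*(-5 + v)²) (E(v) = (v + 114)*(v + 4*(-5 + v)²) = (114 + v)*(v + 4*(-5 + v)²))
21048 + E(-5 - 1*70) = 21048 + (11400 - 4346*(-5 - 1*70) + 4*(-5 - 1*70)³ + 417*(-5 - 1*70)²) = 21048 + (11400 - 4346*(-5 - 70) + 4*(-5 - 70)³ + 417*(-5 - 70)²) = 21048 + (11400 - 4346*(-75) + 4*(-75)³ + 417*(-75)²) = 21048 + (11400 + 325950 + 4*(-421875) + 417*5625) = 21048 + (11400 + 325950 - 1687500 + 2345625) = 21048 + 995475 = 1016523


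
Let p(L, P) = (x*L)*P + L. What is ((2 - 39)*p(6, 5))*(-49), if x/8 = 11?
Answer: 4797198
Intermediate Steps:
x = 88 (x = 8*11 = 88)
p(L, P) = L + 88*L*P (p(L, P) = (88*L)*P + L = 88*L*P + L = L + 88*L*P)
((2 - 39)*p(6, 5))*(-49) = ((2 - 39)*(6*(1 + 88*5)))*(-49) = -222*(1 + 440)*(-49) = -222*441*(-49) = -37*2646*(-49) = -97902*(-49) = 4797198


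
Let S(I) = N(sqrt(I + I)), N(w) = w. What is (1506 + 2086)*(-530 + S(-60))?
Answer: -1903760 + 7184*I*sqrt(30) ≈ -1.9038e+6 + 39348.0*I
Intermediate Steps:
S(I) = sqrt(2)*sqrt(I) (S(I) = sqrt(I + I) = sqrt(2*I) = sqrt(2)*sqrt(I))
(1506 + 2086)*(-530 + S(-60)) = (1506 + 2086)*(-530 + sqrt(2)*sqrt(-60)) = 3592*(-530 + sqrt(2)*(2*I*sqrt(15))) = 3592*(-530 + 2*I*sqrt(30)) = -1903760 + 7184*I*sqrt(30)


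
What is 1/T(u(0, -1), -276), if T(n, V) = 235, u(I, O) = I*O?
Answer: 1/235 ≈ 0.0042553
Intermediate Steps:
1/T(u(0, -1), -276) = 1/235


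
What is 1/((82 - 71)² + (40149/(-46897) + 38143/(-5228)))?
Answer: 245177516/27667788193 ≈ 0.0088615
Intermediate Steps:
1/((82 - 71)² + (40149/(-46897) + 38143/(-5228))) = 1/(11² + (40149*(-1/46897) + 38143*(-1/5228))) = 1/(121 + (-40149/46897 - 38143/5228)) = 1/(121 - 1998691243/245177516) = 1/(27667788193/245177516) = 245177516/27667788193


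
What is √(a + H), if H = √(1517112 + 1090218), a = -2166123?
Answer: √(-2166123 + √2607330) ≈ 1471.2*I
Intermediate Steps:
H = √2607330 ≈ 1614.7
√(a + H) = √(-2166123 + √2607330)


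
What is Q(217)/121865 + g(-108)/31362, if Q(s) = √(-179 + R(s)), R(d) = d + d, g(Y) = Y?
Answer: -18/5227 + √255/121865 ≈ -0.0033126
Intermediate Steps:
R(d) = 2*d
Q(s) = √(-179 + 2*s)
Q(217)/121865 + g(-108)/31362 = √(-179 + 2*217)/121865 - 108/31362 = √(-179 + 434)*(1/121865) - 108*1/31362 = √255*(1/121865) - 18/5227 = √255/121865 - 18/5227 = -18/5227 + √255/121865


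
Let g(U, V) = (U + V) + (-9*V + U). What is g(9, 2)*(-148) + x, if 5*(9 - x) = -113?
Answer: -1322/5 ≈ -264.40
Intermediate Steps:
g(U, V) = -8*V + 2*U (g(U, V) = (U + V) + (U - 9*V) = -8*V + 2*U)
x = 158/5 (x = 9 - ⅕*(-113) = 9 + 113/5 = 158/5 ≈ 31.600)
g(9, 2)*(-148) + x = (-8*2 + 2*9)*(-148) + 158/5 = (-16 + 18)*(-148) + 158/5 = 2*(-148) + 158/5 = -296 + 158/5 = -1322/5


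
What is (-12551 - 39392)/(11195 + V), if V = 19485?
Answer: -51943/30680 ≈ -1.6931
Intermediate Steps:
(-12551 - 39392)/(11195 + V) = (-12551 - 39392)/(11195 + 19485) = -51943/30680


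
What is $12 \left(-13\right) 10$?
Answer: $-1560$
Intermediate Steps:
$12 \left(-13\right) 10 = \left(-156\right) 10 = -1560$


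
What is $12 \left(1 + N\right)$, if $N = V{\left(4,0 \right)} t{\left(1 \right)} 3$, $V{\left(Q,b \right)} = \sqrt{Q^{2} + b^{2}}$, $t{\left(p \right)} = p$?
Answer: $156$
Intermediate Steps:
$N = 12$ ($N = \sqrt{4^{2} + 0^{2}} \cdot 1 \cdot 3 = \sqrt{16 + 0} \cdot 1 \cdot 3 = \sqrt{16} \cdot 1 \cdot 3 = 4 \cdot 1 \cdot 3 = 4 \cdot 3 = 12$)
$12 \left(1 + N\right) = 12 \left(1 + 12\right) = 12 \cdot 13 = 156$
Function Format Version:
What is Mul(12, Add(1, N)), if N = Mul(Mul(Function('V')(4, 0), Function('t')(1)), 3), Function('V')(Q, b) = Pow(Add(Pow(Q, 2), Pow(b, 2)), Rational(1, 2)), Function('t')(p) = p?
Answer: 156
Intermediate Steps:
N = 12 (N = Mul(Mul(Pow(Add(Pow(4, 2), Pow(0, 2)), Rational(1, 2)), 1), 3) = Mul(Mul(Pow(Add(16, 0), Rational(1, 2)), 1), 3) = Mul(Mul(Pow(16, Rational(1, 2)), 1), 3) = Mul(Mul(4, 1), 3) = Mul(4, 3) = 12)
Mul(12, Add(1, N)) = Mul(12, Add(1, 12)) = Mul(12, 13) = 156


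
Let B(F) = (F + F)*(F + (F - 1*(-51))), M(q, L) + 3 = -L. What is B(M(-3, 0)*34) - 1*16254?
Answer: 14958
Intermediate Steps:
M(q, L) = -3 - L
B(F) = 2*F*(51 + 2*F) (B(F) = (2*F)*(F + (F + 51)) = (2*F)*(F + (51 + F)) = (2*F)*(51 + 2*F) = 2*F*(51 + 2*F))
B(M(-3, 0)*34) - 1*16254 = 2*((-3 - 1*0)*34)*(51 + 2*((-3 - 1*0)*34)) - 1*16254 = 2*((-3 + 0)*34)*(51 + 2*((-3 + 0)*34)) - 16254 = 2*(-3*34)*(51 + 2*(-3*34)) - 16254 = 2*(-102)*(51 + 2*(-102)) - 16254 = 2*(-102)*(51 - 204) - 16254 = 2*(-102)*(-153) - 16254 = 31212 - 16254 = 14958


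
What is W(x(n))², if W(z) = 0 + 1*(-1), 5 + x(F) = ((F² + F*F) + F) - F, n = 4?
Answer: 1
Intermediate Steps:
x(F) = -5 + 2*F² (x(F) = -5 + (((F² + F*F) + F) - F) = -5 + (((F² + F²) + F) - F) = -5 + ((2*F² + F) - F) = -5 + ((F + 2*F²) - F) = -5 + 2*F²)
W(z) = -1 (W(z) = 0 - 1 = -1)
W(x(n))² = (-1)² = 1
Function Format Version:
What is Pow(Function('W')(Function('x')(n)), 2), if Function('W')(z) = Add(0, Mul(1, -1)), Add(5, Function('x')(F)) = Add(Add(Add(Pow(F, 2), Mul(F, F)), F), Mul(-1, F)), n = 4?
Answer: 1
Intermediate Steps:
Function('x')(F) = Add(-5, Mul(2, Pow(F, 2))) (Function('x')(F) = Add(-5, Add(Add(Add(Pow(F, 2), Mul(F, F)), F), Mul(-1, F))) = Add(-5, Add(Add(Add(Pow(F, 2), Pow(F, 2)), F), Mul(-1, F))) = Add(-5, Add(Add(Mul(2, Pow(F, 2)), F), Mul(-1, F))) = Add(-5, Add(Add(F, Mul(2, Pow(F, 2))), Mul(-1, F))) = Add(-5, Mul(2, Pow(F, 2))))
Function('W')(z) = -1 (Function('W')(z) = Add(0, -1) = -1)
Pow(Function('W')(Function('x')(n)), 2) = Pow(-1, 2) = 1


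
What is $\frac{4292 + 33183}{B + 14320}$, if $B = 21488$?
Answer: $\frac{37475}{35808} \approx 1.0466$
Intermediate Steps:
$\frac{4292 + 33183}{B + 14320} = \frac{4292 + 33183}{21488 + 14320} = \frac{37475}{35808}$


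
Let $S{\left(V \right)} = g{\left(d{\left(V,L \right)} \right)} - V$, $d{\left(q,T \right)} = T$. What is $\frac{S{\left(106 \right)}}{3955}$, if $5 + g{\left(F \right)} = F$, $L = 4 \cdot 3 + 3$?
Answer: $- \frac{96}{3955} \approx -0.024273$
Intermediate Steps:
$L = 15$ ($L = 12 + 3 = 15$)
$g{\left(F \right)} = -5 + F$
$S{\left(V \right)} = 10 - V$ ($S{\left(V \right)} = \left(-5 + 15\right) - V = 10 - V$)
$\frac{S{\left(106 \right)}}{3955} = \frac{10 - 106}{3955} = \left(10 - 106\right) \frac{1}{3955} = \left(-96\right) \frac{1}{3955} = - \frac{96}{3955}$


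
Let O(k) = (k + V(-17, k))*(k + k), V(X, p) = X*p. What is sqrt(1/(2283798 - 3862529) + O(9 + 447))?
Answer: I*sqrt(338454160701801947)/225533 ≈ 2579.5*I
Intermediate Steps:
O(k) = -32*k**2 (O(k) = (k - 17*k)*(k + k) = (-16*k)*(2*k) = -32*k**2)
sqrt(1/(2283798 - 3862529) + O(9 + 447)) = sqrt(1/(2283798 - 3862529) - 32*(9 + 447)**2) = sqrt(1/(-1578731) - 32*456**2) = sqrt(-1/1578731 - 32*207936) = sqrt(-1/1578731 - 6653952) = sqrt(-10504800294913/1578731) = I*sqrt(338454160701801947)/225533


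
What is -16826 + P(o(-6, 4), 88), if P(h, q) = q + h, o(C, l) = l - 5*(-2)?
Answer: -16724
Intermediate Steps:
o(C, l) = 10 + l (o(C, l) = l + 10 = 10 + l)
P(h, q) = h + q
-16826 + P(o(-6, 4), 88) = -16826 + ((10 + 4) + 88) = -16826 + (14 + 88) = -16826 + 102 = -16724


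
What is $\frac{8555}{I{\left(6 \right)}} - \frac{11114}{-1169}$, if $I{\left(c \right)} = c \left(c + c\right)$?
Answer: $\frac{10801003}{84168} \approx 128.33$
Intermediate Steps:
$I{\left(c \right)} = 2 c^{2}$ ($I{\left(c \right)} = c 2 c = 2 c^{2}$)
$\frac{8555}{I{\left(6 \right)}} - \frac{11114}{-1169} = \frac{8555}{2 \cdot 6^{2}} - \frac{11114}{-1169} = \frac{8555}{2 \cdot 36} - - \frac{11114}{1169} = \frac{8555}{72} + \frac{11114}{1169} = \frac{10801003}{84168}$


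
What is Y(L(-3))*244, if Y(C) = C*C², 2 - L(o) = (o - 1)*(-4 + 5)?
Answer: 52704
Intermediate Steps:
L(o) = 3 - o (L(o) = 2 - (o - 1)*(-4 + 5) = 2 - (-1 + o) = 2 + (1 - o) = 3 - o)
Y(C) = C³
Y(L(-3))*244 = (3 - 1*(-3))³*244 = (3 + 3)³*244 = 6³*244 = 216*244 = 52704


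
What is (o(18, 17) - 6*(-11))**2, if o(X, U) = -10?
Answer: 3136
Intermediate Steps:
(o(18, 17) - 6*(-11))**2 = (-10 - 6*(-11))**2 = (-10 + 66)**2 = 56**2 = 3136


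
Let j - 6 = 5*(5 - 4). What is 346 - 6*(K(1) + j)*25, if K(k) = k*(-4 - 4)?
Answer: -104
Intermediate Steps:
K(k) = -8*k (K(k) = k*(-8) = -8*k)
j = 11 (j = 6 + 5*(5 - 4) = 6 + 5*1 = 6 + 5 = 11)
346 - 6*(K(1) + j)*25 = 346 - 6*(-8*1 + 11)*25 = 346 - 6*(-8 + 11)*25 = 346 - 6*3*25 = 346 - 18*25 = 346 - 450 = -104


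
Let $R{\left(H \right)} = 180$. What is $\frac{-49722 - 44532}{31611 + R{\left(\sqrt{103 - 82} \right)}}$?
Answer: $- \frac{31418}{10597} \approx -2.9648$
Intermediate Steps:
$\frac{-49722 - 44532}{31611 + R{\left(\sqrt{103 - 82} \right)}} = \frac{-49722 - 44532}{31611 + 180} = - \frac{94254}{31791} = \left(-94254\right) \frac{1}{31791} = - \frac{31418}{10597}$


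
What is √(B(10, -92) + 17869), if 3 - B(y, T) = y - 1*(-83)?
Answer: √17779 ≈ 133.34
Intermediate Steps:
B(y, T) = -80 - y (B(y, T) = 3 - (y - 1*(-83)) = 3 - (y + 83) = 3 - (83 + y) = 3 + (-83 - y) = -80 - y)
√(B(10, -92) + 17869) = √((-80 - 1*10) + 17869) = √((-80 - 10) + 17869) = √(-90 + 17869) = √17779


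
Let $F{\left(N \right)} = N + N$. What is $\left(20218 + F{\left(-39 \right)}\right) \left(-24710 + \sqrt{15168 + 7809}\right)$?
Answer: $-497659400 + 60420 \sqrt{2553} \approx -4.9461 \cdot 10^{8}$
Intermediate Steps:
$F{\left(N \right)} = 2 N$
$\left(20218 + F{\left(-39 \right)}\right) \left(-24710 + \sqrt{15168 + 7809}\right) = \left(20218 + 2 \left(-39\right)\right) \left(-24710 + \sqrt{15168 + 7809}\right) = \left(20218 - 78\right) \left(-24710 + \sqrt{22977}\right) = 20140 \left(-24710 + 3 \sqrt{2553}\right) = -497659400 + 60420 \sqrt{2553}$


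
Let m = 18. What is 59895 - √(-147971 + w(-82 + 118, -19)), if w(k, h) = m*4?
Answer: 59895 - I*√147899 ≈ 59895.0 - 384.58*I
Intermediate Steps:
w(k, h) = 72 (w(k, h) = 18*4 = 72)
59895 - √(-147971 + w(-82 + 118, -19)) = 59895 - √(-147971 + 72) = 59895 - √(-147899) = 59895 - I*√147899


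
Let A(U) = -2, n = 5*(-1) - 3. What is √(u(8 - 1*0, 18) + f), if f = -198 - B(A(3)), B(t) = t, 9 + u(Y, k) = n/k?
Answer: 43*I/3 ≈ 14.333*I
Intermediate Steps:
n = -8 (n = -5 - 3 = -8)
u(Y, k) = -9 - 8/k
f = -196 (f = -198 - 1*(-2) = -198 + 2 = -196)
√(u(8 - 1*0, 18) + f) = √((-9 - 8/18) - 196) = √((-9 - 8*1/18) - 196) = √((-9 - 4/9) - 196) = √(-85/9 - 196) = √(-1849/9) = 43*I/3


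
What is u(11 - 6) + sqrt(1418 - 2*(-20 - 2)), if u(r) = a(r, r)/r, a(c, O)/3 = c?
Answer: 3 + sqrt(1462) ≈ 41.236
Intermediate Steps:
a(c, O) = 3*c
u(r) = 3 (u(r) = (3*r)/r = 3)
u(11 - 6) + sqrt(1418 - 2*(-20 - 2)) = 3 + sqrt(1418 - 2*(-20 - 2)) = 3 + sqrt(1418 - 2*(-22)) = 3 + sqrt(1418 + 44) = 3 + sqrt(1462)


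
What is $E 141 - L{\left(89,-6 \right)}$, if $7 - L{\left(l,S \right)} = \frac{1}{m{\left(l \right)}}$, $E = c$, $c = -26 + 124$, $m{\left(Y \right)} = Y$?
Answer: $\frac{1229180}{89} \approx 13811.0$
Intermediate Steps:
$c = 98$
$E = 98$
$L{\left(l,S \right)} = 7 - \frac{1}{l}$
$E 141 - L{\left(89,-6 \right)} = 98 \cdot 141 - \left(7 - \frac{1}{89}\right) = 13818 - \left(7 - \frac{1}{89}\right) = 13818 - \frac{622}{89} = \frac{1229180}{89}$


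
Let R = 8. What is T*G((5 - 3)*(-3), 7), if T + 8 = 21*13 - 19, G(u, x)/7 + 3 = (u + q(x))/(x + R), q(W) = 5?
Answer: -26404/5 ≈ -5280.8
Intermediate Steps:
G(u, x) = -21 + 7*(5 + u)/(8 + x) (G(u, x) = -21 + 7*((u + 5)/(x + 8)) = -21 + 7*((5 + u)/(8 + x)) = -21 + 7*(5 + u)/(8 + x))
T = 246 (T = -8 + (21*13 - 19) = -8 + (273 - 19) = -8 + 254 = 246)
T*G((5 - 3)*(-3), 7) = 246*(7*(-19 + (5 - 3)*(-3) - 3*7)/(8 + 7)) = 246*(7*(-19 + 2*(-3) - 21)/15) = 246*(7*(1/15)*(-19 - 6 - 21)) = 246*(7*(1/15)*(-46)) = 246*(-322/15) = -26404/5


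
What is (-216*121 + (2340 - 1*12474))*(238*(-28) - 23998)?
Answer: 1112110740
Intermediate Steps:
(-216*121 + (2340 - 1*12474))*(238*(-28) - 23998) = (-26136 + (2340 - 12474))*(-6664 - 23998) = (-26136 - 10134)*(-30662) = -36270*(-30662) = 1112110740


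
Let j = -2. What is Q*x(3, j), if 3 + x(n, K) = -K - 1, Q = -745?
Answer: 1490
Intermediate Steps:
x(n, K) = -4 - K (x(n, K) = -3 + (-K - 1) = -3 + (-1 - K) = -4 - K)
Q*x(3, j) = -745*(-4 - 1*(-2)) = -745*(-4 + 2) = -745*(-2) = 1490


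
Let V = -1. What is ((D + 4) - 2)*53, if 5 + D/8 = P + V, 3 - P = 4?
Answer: -2862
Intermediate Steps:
P = -1 (P = 3 - 1*4 = 3 - 4 = -1)
D = -56 (D = -40 + 8*(-1 - 1) = -40 + 8*(-2) = -40 - 16 = -56)
((D + 4) - 2)*53 = ((-56 + 4) - 2)*53 = (-52 - 2)*53 = -54*53 = -2862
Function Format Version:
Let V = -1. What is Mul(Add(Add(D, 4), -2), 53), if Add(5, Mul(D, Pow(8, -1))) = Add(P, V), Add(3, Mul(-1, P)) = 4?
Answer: -2862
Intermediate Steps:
P = -1 (P = Add(3, Mul(-1, 4)) = Add(3, -4) = -1)
D = -56 (D = Add(-40, Mul(8, Add(-1, -1))) = Add(-40, Mul(8, -2)) = Add(-40, -16) = -56)
Mul(Add(Add(D, 4), -2), 53) = Mul(Add(Add(-56, 4), -2), 53) = Mul(Add(-52, -2), 53) = Mul(-54, 53) = -2862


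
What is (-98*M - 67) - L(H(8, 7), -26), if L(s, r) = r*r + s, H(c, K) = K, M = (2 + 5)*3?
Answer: -2808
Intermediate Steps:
M = 21 (M = 7*3 = 21)
L(s, r) = s + r² (L(s, r) = r² + s = s + r²)
(-98*M - 67) - L(H(8, 7), -26) = (-98*21 - 67) - (7 + (-26)²) = (-2058 - 67) - (7 + 676) = -2125 - 1*683 = -2125 - 683 = -2808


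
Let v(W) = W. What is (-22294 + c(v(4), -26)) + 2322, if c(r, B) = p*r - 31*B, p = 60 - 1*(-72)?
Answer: -18638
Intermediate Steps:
p = 132 (p = 60 + 72 = 132)
c(r, B) = -31*B + 132*r (c(r, B) = 132*r - 31*B = -31*B + 132*r)
(-22294 + c(v(4), -26)) + 2322 = (-22294 + (-31*(-26) + 132*4)) + 2322 = (-22294 + (806 + 528)) + 2322 = (-22294 + 1334) + 2322 = -20960 + 2322 = -18638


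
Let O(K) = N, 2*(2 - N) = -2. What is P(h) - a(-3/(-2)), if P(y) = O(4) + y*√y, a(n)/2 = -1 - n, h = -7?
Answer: 8 - 7*I*√7 ≈ 8.0 - 18.52*I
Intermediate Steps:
N = 3 (N = 2 - ½*(-2) = 2 + 1 = 3)
O(K) = 3
a(n) = -2 - 2*n (a(n) = 2*(-1 - n) = -2 - 2*n)
P(y) = 3 + y^(3/2) (P(y) = 3 + y*√y = 3 + y^(3/2))
P(h) - a(-3/(-2)) = (3 + (-7)^(3/2)) - (-2 - (-6)/(-2)) = (3 - 7*I*√7) - (-2 - (-6)*(-1)/2) = (3 - 7*I*√7) - (-2 - 2*3/2) = (3 - 7*I*√7) - (-2 - 3) = (3 - 7*I*√7) - 1*(-5) = (3 - 7*I*√7) + 5 = 8 - 7*I*√7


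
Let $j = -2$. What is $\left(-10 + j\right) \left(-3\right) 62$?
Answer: $2232$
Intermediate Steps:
$\left(-10 + j\right) \left(-3\right) 62 = \left(-10 - 2\right) \left(-3\right) 62 = \left(-12\right) \left(-3\right) 62 = 36 \cdot 62 = 2232$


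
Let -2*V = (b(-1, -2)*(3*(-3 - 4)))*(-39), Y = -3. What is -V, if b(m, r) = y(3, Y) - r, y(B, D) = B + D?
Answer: 819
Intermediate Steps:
b(m, r) = -r (b(m, r) = (3 - 3) - r = 0 - r = -r)
V = -819 (V = -(-1*(-2))*(3*(-3 - 4))*(-39)/2 = -2*(3*(-7))*(-39)/2 = -2*(-21)*(-39)/2 = -(-21)*(-39) = -1/2*1638 = -819)
-V = -1*(-819) = 819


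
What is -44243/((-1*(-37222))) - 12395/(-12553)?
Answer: -94015689/467247766 ≈ -0.20121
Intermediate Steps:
-44243/((-1*(-37222))) - 12395/(-12553) = -44243/37222 - 12395*(-1/12553) = -44243*1/37222 + 12395/12553 = -44243/37222 + 12395/12553 = -94015689/467247766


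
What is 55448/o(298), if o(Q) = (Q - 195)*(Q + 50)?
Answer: 478/309 ≈ 1.5469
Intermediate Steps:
o(Q) = (-195 + Q)*(50 + Q)
55448/o(298) = 55448/(-9750 + 298**2 - 145*298) = 55448/(-9750 + 88804 - 43210) = 55448/35844 = 55448*(1/35844) = 478/309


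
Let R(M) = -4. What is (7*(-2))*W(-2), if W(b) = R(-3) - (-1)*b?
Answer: 84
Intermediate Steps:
W(b) = -4 + b (W(b) = -4 - (-1)*b = -4 + b)
(7*(-2))*W(-2) = (7*(-2))*(-4 - 2) = -14*(-6) = 84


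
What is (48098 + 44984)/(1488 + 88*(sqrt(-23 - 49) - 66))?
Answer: -698115/33368 - 511951*I*sqrt(2)/200208 ≈ -20.922 - 3.6163*I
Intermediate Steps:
(48098 + 44984)/(1488 + 88*(sqrt(-23 - 49) - 66)) = 93082/(1488 + 88*(sqrt(-72) - 66)) = 93082/(1488 + 88*(6*I*sqrt(2) - 66)) = 93082/(1488 + 88*(-66 + 6*I*sqrt(2))) = 93082/(1488 + (-5808 + 528*I*sqrt(2))) = 93082/(-4320 + 528*I*sqrt(2))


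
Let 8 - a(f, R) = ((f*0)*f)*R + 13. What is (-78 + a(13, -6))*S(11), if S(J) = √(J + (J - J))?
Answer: -83*√11 ≈ -275.28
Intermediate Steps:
a(f, R) = -5 (a(f, R) = 8 - (((f*0)*f)*R + 13) = 8 - ((0*f)*R + 13) = 8 - (0*R + 13) = 8 - (0 + 13) = 8 - 1*13 = 8 - 13 = -5)
S(J) = √J (S(J) = √(J + 0) = √J)
(-78 + a(13, -6))*S(11) = (-78 - 5)*√11 = -83*√11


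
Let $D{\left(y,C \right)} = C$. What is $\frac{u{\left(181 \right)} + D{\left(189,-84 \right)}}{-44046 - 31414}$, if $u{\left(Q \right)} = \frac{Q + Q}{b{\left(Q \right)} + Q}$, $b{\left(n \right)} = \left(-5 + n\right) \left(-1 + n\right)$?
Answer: $\frac{1337981}{1202115530} \approx 0.001113$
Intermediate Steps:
$b{\left(n \right)} = \left(-1 + n\right) \left(-5 + n\right)$
$u{\left(Q \right)} = \frac{2 Q}{5 + Q^{2} - 5 Q}$ ($u{\left(Q \right)} = \frac{Q + Q}{\left(5 + Q^{2} - 6 Q\right) + Q} = \frac{2 Q}{5 + Q^{2} - 5 Q}$)
$\frac{u{\left(181 \right)} + D{\left(189,-84 \right)}}{-44046 - 31414} = \frac{2 \cdot 181 \frac{1}{5 + 181^{2} - 905} - 84}{-44046 - 31414} = \frac{2 \cdot 181 \frac{1}{5 + 32761 - 905} - 84}{-75460} = \left(2 \cdot 181 \cdot \frac{1}{31861} - 84\right) \left(- \frac{1}{75460}\right) = \left(\frac{362}{31861} - 84\right) \left(- \frac{1}{75460}\right) = \left(- \frac{2675962}{31861}\right) \left(- \frac{1}{75460}\right) = \frac{1337981}{1202115530}$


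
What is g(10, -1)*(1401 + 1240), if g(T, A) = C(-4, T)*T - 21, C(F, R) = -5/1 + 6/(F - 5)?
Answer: -615353/3 ≈ -2.0512e+5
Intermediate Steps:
C(F, R) = -5 + 6/(-5 + F) (C(F, R) = -5*1 + 6/(-5 + F) = -5 + 6/(-5 + F))
g(T, A) = -21 - 17*T/3 (g(T, A) = ((31 - 5*(-4))/(-5 - 4))*T - 21 = ((31 + 20)/(-9))*T - 21 = (-1/9*51)*T - 21 = -17*T/3 - 21 = -21 - 17*T/3)
g(10, -1)*(1401 + 1240) = (-21 - 17/3*10)*(1401 + 1240) = (-21 - 170/3)*2641 = -233/3*2641 = -615353/3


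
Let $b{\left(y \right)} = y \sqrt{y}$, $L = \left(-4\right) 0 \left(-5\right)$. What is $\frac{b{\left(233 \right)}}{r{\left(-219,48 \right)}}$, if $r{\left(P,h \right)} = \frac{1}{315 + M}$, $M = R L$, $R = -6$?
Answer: $73395 \sqrt{233} \approx 1.1203 \cdot 10^{6}$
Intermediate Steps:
$L = 0$ ($L = 0 \left(-5\right) = 0$)
$M = 0$ ($M = \left(-6\right) 0 = 0$)
$r{\left(P,h \right)} = \frac{1}{315}$ ($r{\left(P,h \right)} = \frac{1}{315 + 0} = \frac{1}{315}$)
$b{\left(y \right)} = y^{\frac{3}{2}}$
$\frac{b{\left(233 \right)}}{r{\left(-219,48 \right)}} = 233^{\frac{3}{2}} \frac{1}{\frac{1}{315}} = 233 \sqrt{233} \cdot 315 = 73395 \sqrt{233}$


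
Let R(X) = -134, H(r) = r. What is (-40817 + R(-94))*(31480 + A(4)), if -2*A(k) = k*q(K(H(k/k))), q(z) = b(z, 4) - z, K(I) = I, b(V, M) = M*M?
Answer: -1287908950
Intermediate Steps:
b(V, M) = M**2
q(z) = 16 - z (q(z) = 4**2 - z = 16 - z)
A(k) = -15*k/2 (A(k) = -k*(16 - k/k)/2 = -k*(16 - 1*1)/2 = -k*(16 - 1)/2 = -k*15/2 = -15*k/2)
(-40817 + R(-94))*(31480 + A(4)) = (-40817 - 134)*(31480 - 15/2*4) = -40951*(31480 - 30) = -40951*31450 = -1287908950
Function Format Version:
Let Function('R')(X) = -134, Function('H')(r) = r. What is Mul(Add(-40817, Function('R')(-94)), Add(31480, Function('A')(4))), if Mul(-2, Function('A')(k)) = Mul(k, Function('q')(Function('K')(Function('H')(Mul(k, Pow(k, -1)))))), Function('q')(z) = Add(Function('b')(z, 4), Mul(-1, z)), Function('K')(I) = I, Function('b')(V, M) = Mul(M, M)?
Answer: -1287908950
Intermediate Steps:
Function('b')(V, M) = Pow(M, 2)
Function('q')(z) = Add(16, Mul(-1, z)) (Function('q')(z) = Add(Pow(4, 2), Mul(-1, z)) = Add(16, Mul(-1, z)))
Function('A')(k) = Mul(Rational(-15, 2), k) (Function('A')(k) = Mul(Rational(-1, 2), Mul(k, Add(16, Mul(-1, Mul(k, Pow(k, -1)))))) = Mul(Rational(-1, 2), Mul(k, Add(16, Mul(-1, 1)))) = Mul(Rational(-1, 2), Mul(k, Add(16, -1))) = Mul(Rational(-1, 2), Mul(k, 15)) = Mul(Rational(-1, 2), Mul(15, k)) = Mul(Rational(-15, 2), k))
Mul(Add(-40817, Function('R')(-94)), Add(31480, Function('A')(4))) = Mul(Add(-40817, -134), Add(31480, Mul(Rational(-15, 2), 4))) = Mul(-40951, Add(31480, -30)) = Mul(-40951, 31450) = -1287908950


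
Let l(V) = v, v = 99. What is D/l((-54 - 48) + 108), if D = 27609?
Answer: 9203/33 ≈ 278.88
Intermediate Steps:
l(V) = 99
D/l((-54 - 48) + 108) = 27609/99 = 27609*(1/99) = 9203/33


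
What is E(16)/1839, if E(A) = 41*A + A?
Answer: 224/613 ≈ 0.36542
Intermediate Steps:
E(A) = 42*A
E(16)/1839 = (42*16)/1839 = 672*(1/1839) = 224/613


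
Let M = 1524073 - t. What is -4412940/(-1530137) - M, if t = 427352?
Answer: -239732709691/218591 ≈ -1.0967e+6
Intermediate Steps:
M = 1096721 (M = 1524073 - 1*427352 = 1524073 - 427352 = 1096721)
-4412940/(-1530137) - M = -4412940/(-1530137) - 1*1096721 = -4412940*(-1/1530137) - 1096721 = 630420/218591 - 1096721 = -239732709691/218591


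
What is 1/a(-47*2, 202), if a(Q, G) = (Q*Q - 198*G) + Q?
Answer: -1/31254 ≈ -3.1996e-5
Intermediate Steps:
a(Q, G) = Q + Q² - 198*G (a(Q, G) = (Q² - 198*G) + Q = Q + Q² - 198*G)
1/a(-47*2, 202) = 1/(-47*2 + (-47*2)² - 198*202) = 1/(-94 + (-94)² - 39996) = 1/(-94 + 8836 - 39996) = 1/(-31254) = -1/31254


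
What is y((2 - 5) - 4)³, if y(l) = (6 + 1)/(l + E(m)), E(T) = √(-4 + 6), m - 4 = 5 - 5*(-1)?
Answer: 343/(-7 + √2)³ ≈ -1.9681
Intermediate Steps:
m = 14 (m = 4 + (5 - 5*(-1)) = 4 + (5 + 5) = 4 + 10 = 14)
E(T) = √2
y(l) = 7/(l + √2) (y(l) = (6 + 1)/(l + √2) = 7/(l + √2))
y((2 - 5) - 4)³ = (7/(((2 - 5) - 4) + √2))³ = (7/((-3 - 4) + √2))³ = (7/(-7 + √2))³ = 343/(-7 + √2)³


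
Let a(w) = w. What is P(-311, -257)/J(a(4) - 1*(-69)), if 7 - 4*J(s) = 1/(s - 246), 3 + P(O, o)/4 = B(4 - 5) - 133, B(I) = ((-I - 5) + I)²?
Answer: -25604/101 ≈ -253.50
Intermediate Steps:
B(I) = 25 (B(I) = ((-5 - I) + I)² = (-5)² = 25)
P(O, o) = -444 (P(O, o) = -12 + 4*(25 - 133) = -12 + 4*(-108) = -12 - 432 = -444)
J(s) = 7/4 - 1/(4*(-246 + s)) (J(s) = 7/4 - 1/(4*(s - 246)) = 7/4 - 1/(4*(-246 + s)))
P(-311, -257)/J(a(4) - 1*(-69)) = -444*4*(-246 + (4 - 1*(-69)))/(-1723 + 7*(4 - 1*(-69))) = -444*4*(-246 + (4 + 69))/(-1723 + 7*(4 + 69)) = -444*4*(-246 + 73)/(-1723 + 7*73) = -444*(-692/(-1723 + 511)) = -444/((¼)*(-1/173)*(-1212)) = -444/303/173 = -444*173/303 = -25604/101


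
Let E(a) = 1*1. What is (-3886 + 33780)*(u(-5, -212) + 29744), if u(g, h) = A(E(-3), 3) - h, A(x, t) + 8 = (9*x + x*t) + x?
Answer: 895654134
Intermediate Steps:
E(a) = 1
A(x, t) = -8 + 10*x + t*x (A(x, t) = -8 + ((9*x + x*t) + x) = -8 + ((9*x + t*x) + x) = -8 + (10*x + t*x) = -8 + 10*x + t*x)
u(g, h) = 5 - h (u(g, h) = (-8 + 10*1 + 3*1) - h = (-8 + 10 + 3) - h = 5 - h)
(-3886 + 33780)*(u(-5, -212) + 29744) = (-3886 + 33780)*((5 - 1*(-212)) + 29744) = 29894*((5 + 212) + 29744) = 29894*(217 + 29744) = 29894*29961 = 895654134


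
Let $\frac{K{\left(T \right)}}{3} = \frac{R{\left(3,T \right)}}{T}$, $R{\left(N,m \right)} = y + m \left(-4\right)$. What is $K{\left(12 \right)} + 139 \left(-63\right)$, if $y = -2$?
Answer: $- \frac{17539}{2} \approx -8769.5$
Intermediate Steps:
$R{\left(N,m \right)} = -2 - 4 m$ ($R{\left(N,m \right)} = -2 + m \left(-4\right) = -2 - 4 m$)
$K{\left(T \right)} = \frac{3 \left(-2 - 4 T\right)}{T}$ ($K{\left(T \right)} = 3 \frac{-2 - 4 T}{T} = \frac{3 \left(-2 - 4 T\right)}{T}$)
$K{\left(12 \right)} + 139 \left(-63\right) = \left(-12 - \frac{6}{12}\right) + 139 \left(-63\right) = \left(-12 - \frac{1}{2}\right) - 8757 = - \frac{25}{2} - 8757 = - \frac{17539}{2}$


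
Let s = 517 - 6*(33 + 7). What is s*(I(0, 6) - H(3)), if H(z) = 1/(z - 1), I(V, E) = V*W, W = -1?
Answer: -277/2 ≈ -138.50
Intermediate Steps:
I(V, E) = -V (I(V, E) = V*(-1) = -V)
H(z) = 1/(-1 + z)
s = 277 (s = 517 - 6*40 = 517 - 1*240 = 517 - 240 = 277)
s*(I(0, 6) - H(3)) = 277*(-1*0 - 1/(-1 + 3)) = 277*(0 - 1/2) = 277*(0 - 1*½) = 277*(0 - ½) = 277*(-½) = -277/2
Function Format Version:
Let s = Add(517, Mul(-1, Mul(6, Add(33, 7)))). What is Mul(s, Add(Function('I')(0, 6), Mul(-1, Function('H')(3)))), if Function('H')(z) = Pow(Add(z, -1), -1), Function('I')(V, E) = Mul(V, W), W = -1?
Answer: Rational(-277, 2) ≈ -138.50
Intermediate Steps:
Function('I')(V, E) = Mul(-1, V) (Function('I')(V, E) = Mul(V, -1) = Mul(-1, V))
Function('H')(z) = Pow(Add(-1, z), -1)
s = 277 (s = Add(517, Mul(-1, Mul(6, 40))) = Add(517, Mul(-1, 240)) = Add(517, -240) = 277)
Mul(s, Add(Function('I')(0, 6), Mul(-1, Function('H')(3)))) = Mul(277, Add(Mul(-1, 0), Mul(-1, Pow(Add(-1, 3), -1)))) = Mul(277, Add(0, Mul(-1, Pow(2, -1)))) = Mul(277, Add(0, Mul(-1, Rational(1, 2)))) = Mul(277, Add(0, Rational(-1, 2))) = Mul(277, Rational(-1, 2)) = Rational(-277, 2)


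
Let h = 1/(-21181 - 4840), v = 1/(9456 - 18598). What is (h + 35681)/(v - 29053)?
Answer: -8487938352600/6911243355067 ≈ -1.2281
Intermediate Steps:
v = -1/9142 (v = 1/(-9142) = -1/9142 ≈ -0.00010939)
h = -1/26021 (h = 1/(-26021) = -1/26021 ≈ -3.8431e-5)
(h + 35681)/(v - 29053) = (-1/26021 + 35681)/(-1/9142 - 29053) = 928455300/(26021*(-265602527/9142)) = (928455300/26021)*(-9142/265602527) = -8487938352600/6911243355067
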